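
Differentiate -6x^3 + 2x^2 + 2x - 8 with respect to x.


Apply the power rule term by term:
  d/dx(-6x^3) = -18x^2
  d/dx(2x^2) = 4x
  d/dx(2x) = 2
  d/dx(-8) = 0
p'(x) = -18x^2 + 4x + 2


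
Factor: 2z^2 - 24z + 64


Roots satisfy r1 + r2 = -b/a = 12 and r1*r2 = c/a = 32.
So r1 = 4, r2 = 8.
2z^2 - 24z + 64 = 2(z - r1)(z - r2) = 2(z - 4)(z - 8)


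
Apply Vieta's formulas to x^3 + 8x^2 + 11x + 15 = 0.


Monic cubic x^3+bx^2+cx+d=0: sum=-b, pairwise sum=c, product=-d.
b=8, c=11, d=15
r1+r2+r3 = -8
r1r2+r1r3+r2r3 = 11
r1r2r3 = -15


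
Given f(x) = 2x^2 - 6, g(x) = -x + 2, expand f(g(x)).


Substitute g(x) into f:
f(g(x)) = 2*(-x + 2)^2 + (-6)
(-x + 2)^2 = x^2 - 4x + 4
Expand and combine: 2x^2 - 8x + 2


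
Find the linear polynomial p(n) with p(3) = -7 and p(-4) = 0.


p(n) = mn + b. Using p(3)=-7, p(-4)=0:
m = (-7)/(3 + 4) = -7/7 = -1
b = -7 - m*(3) = -7 + 3 = -4
p(n) = -n - 4


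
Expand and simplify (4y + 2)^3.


Expand (4y + 2)^3 by repeated multiplication:
  (4y + 2)^2 = 16y^2 + 16y + 4
= 64y^3 + 96y^2 + 48y + 8


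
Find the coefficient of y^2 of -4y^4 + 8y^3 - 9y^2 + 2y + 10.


Read off the coefficient of y^2: -9


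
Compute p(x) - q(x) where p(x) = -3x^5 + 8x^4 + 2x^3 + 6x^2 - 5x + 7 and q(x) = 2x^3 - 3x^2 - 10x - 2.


Distribute the minus sign:
  (-3x^5 + 8x^4 + 2x^3 + 6x^2 - 5x + 7)
- (2x^3 - 3x^2 - 10x - 2)
Negate second polynomial: -2x^3 + 3x^2 + 10x + 2
Add: -3x^5 + 8x^4 + 9x^2 + 5x + 9


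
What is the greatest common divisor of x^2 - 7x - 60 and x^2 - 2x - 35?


Factor each:
  x^2 - 7x - 60 = (x + 5)(x - 12)
  x^2 - 2x - 35 = (x + 5)(x - 7)
Common monic factor: x + 5


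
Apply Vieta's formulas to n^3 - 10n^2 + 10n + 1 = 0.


Monic cubic n^3+bn^2+cn+d=0: sum=-b, pairwise sum=c, product=-d.
b=-10, c=10, d=1
r1+r2+r3 = 10
r1r2+r1r3+r2r3 = 10
r1r2r3 = -1


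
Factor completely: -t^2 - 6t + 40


Roots satisfy r1 + r2 = -b/a = -6 and r1*r2 = c/a = -40.
So r1 = 4, r2 = -10.
-t^2 - 6t + 40 = -(t - r1)(t - r2) = -(t - 4)(t + 10)


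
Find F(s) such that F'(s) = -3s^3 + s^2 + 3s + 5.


Reverse power rule on each term:
  ∫ -3s^3 ds = -(3/4)s^4
  ∫ s^2 ds = (1/3)s^3
  ∫ 3s ds = (3/2)s^2
  ∫ 5 ds = 5s
F(s) = -(3/4)s^4 + (1/3)s^3 + (3/2)s^2 + 5s + C


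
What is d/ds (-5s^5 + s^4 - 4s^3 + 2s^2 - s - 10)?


Apply the power rule term by term:
  d/ds(-5s^5) = -25s^4
  d/ds(s^4) = 4s^3
  d/ds(-4s^3) = -12s^2
  d/ds(2s^2) = 4s
  d/ds(-s) = -1
  d/ds(-10) = 0
p'(s) = -25s^4 + 4s^3 - 12s^2 + 4s - 1


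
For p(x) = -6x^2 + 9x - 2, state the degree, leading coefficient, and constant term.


Highest power of x is 2, with coefficient -6. Constant term is -2.
Degree = 2, leading coefficient = -6, constant term = -2


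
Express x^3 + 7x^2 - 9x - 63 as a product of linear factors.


Try integer roots (divisors of -63). x=3: p(3)=0.
Divide out (x - 3): quotient is x^2 + 10x + 21.
Factor the quadratic: (x + 7)(x + 3)
Result: (x - 3)(x + 7)(x + 3)


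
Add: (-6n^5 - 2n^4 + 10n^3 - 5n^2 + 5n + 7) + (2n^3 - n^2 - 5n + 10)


Align terms by degree and add:
  -6n^5 - 2n^4 + 10n^3 - 5n^2 + 5n + 7
+ 2n^3 - n^2 - 5n + 10
= -6n^5 - 2n^4 + 12n^3 - 6n^2 + 17


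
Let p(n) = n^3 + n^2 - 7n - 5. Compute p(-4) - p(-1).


p(-4) = -25
p(-1) = 2
p(-4) - p(-1) = -25 - 2 = -27


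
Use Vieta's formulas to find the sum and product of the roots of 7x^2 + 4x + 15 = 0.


For ax^2+bx+c=0: sum = -b/a, product = c/a.
a=7, b=4, c=15
Sum = -(4)/7 = -4/7
Product = (15)/7 = 15/7


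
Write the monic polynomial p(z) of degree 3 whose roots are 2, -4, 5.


p(z) = (z - 2)(z + 4)(z - 5)
Expand: z^3 - 3z^2 - 18z + 40


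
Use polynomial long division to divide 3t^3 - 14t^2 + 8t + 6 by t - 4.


(3t^3 - 14t^2 + 8t + 6) / (t - 4)
Step 1: 3t^2 * (t - 4) = 3t^3 - 12t^2; subtract.
Step 2: -2t * (t - 4) = -2t^2 + 8t; subtract.
Step 3: 0 * (t - 4) = 0; subtract.
Quotient: 3t^2 - 2t, Remainder: 6


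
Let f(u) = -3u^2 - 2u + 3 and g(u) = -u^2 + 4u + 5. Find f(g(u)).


Substitute g(u) into f:
f(g(u)) = -3*(-u^2 + 4u + 5)^2 + (-2)*(-u^2 + 4u + 5) + 3
(-u^2 + 4u + 5)^2 = u^4 - 8u^3 + 6u^2 + 40u + 25
Expand and combine: -3u^4 + 24u^3 - 16u^2 - 128u - 82


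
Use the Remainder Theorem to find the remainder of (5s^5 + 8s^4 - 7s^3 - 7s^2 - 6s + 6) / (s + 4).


By the Remainder Theorem, the remainder equals p(-4):
  5*(-4)^5 = -5120
  8*(-4)^4 = 2048
  -7*(-4)^3 = 448
  -7*(-4)^2 = -112
  -6*(-4)^1 = 24
  constant: 6
Sum: -5120 + 2048 + 448 - 112 + 24 + 6 = -2706


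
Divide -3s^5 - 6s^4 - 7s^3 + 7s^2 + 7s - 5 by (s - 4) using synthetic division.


Synthetic division with c = 4. Coefficients: -3, -6, -7, 7, 7, -5
Bring down -3.
  -3 * 4 = -12; -12 - 6 = -18
  -18 * 4 = -72; -72 - 7 = -79
  -79 * 4 = -316; -316 + 7 = -309
  -309 * 4 = -1236; -1236 + 7 = -1229
  -1229 * 4 = -4916; -4916 - 5 = -4921
Quotient: -3s^4 - 18s^3 - 79s^2 - 309s - 1229, Remainder: -4921


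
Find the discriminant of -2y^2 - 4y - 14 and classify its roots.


D = b^2 - 4ac = (-4)^2 - 4(-2)(-14) = 16 - 112 = -96
Since D < 0: two complex conjugate roots (no real roots)


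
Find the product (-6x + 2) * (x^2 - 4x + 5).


Distribute each term of the first polynomial:
  (-6x)(x^2 - 4x + 5) = -6x^3 + 24x^2 - 30x
  (2)(x^2 - 4x + 5) = 2x^2 - 8x + 10
Sum: -6x^3 + 26x^2 - 38x + 10


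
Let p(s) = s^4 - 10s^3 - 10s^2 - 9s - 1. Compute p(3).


Using direct substitution:
  1 * (3)^4 = 81
  -10 * (3)^3 = -270
  -10 * (3)^2 = -90
  -9 * (3)^1 = -27
  constant: -1
Sum = 81 - 270 - 90 - 27 - 1 = -307


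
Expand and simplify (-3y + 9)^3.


Expand (-3y + 9)^3 by repeated multiplication:
  (-3y + 9)^2 = 9y^2 - 54y + 81
= -27y^3 + 243y^2 - 729y + 729


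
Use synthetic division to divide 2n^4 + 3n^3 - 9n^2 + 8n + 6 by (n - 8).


Synthetic division with c = 8. Coefficients: 2, 3, -9, 8, 6
Bring down 2.
  2 * 8 = 16; 16 + 3 = 19
  19 * 8 = 152; 152 - 9 = 143
  143 * 8 = 1144; 1144 + 8 = 1152
  1152 * 8 = 9216; 9216 + 6 = 9222
Quotient: 2n^3 + 19n^2 + 143n + 1152, Remainder: 9222


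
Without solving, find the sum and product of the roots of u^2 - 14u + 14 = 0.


For au^2+bu+c=0: sum = -b/a, product = c/a.
a=1, b=-14, c=14
Sum = -(-14)/1 = 14
Product = (14)/1 = 14


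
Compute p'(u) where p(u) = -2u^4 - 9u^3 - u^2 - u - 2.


Apply the power rule term by term:
  d/du(-2u^4) = -8u^3
  d/du(-9u^3) = -27u^2
  d/du(-u^2) = -2u
  d/du(-u) = -1
  d/du(-2) = 0
p'(u) = -8u^3 - 27u^2 - 2u - 1


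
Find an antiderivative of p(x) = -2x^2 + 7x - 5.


Reverse power rule on each term:
  ∫ -2x^2 dx = -(2/3)x^3
  ∫ 7x dx = (7/2)x^2
  ∫ -5 dx = -5x
F(x) = -(2/3)x^3 + (7/2)x^2 - 5x + C


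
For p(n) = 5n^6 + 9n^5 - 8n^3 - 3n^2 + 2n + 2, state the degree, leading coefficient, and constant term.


Highest power of n is 6, with coefficient 5. Constant term is 2.
Degree = 6, leading coefficient = 5, constant term = 2


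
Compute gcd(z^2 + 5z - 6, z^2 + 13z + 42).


Factor each:
  z^2 + 5z - 6 = (z + 6)(z - 1)
  z^2 + 13z + 42 = (z + 6)(z + 7)
Common monic factor: z + 6


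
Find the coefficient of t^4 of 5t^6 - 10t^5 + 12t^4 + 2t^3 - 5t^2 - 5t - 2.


Read off the coefficient of t^4: 12


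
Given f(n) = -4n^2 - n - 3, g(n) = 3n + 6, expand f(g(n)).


Substitute g(n) into f:
f(g(n)) = -4*(3n + 6)^2 + (-1)*(3n + 6) + (-3)
(3n + 6)^2 = 9n^2 + 36n + 36
Expand and combine: -36n^2 - 147n - 153


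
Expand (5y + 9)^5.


Expand (5y + 9)^5 by repeated multiplication:
  (5y + 9)^2 = 25y^2 + 90y + 81
  (5y + 9)^3 = 125y^3 + 675y^2 + 1215y + 729
  (5y + 9)^4 = 625y^4 + 4500y^3 + 12150y^2 + 14580y + 6561
= 3125y^5 + 28125y^4 + 101250y^3 + 182250y^2 + 164025y + 59049


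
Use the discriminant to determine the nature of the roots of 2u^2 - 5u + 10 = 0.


D = b^2 - 4ac = (-5)^2 - 4(2)(10) = 25 - 80 = -55
Since D < 0: two complex conjugate roots (no real roots)


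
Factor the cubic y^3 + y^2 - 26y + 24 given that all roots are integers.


Try integer roots (divisors of 24). y=1: p(1)=0.
Divide out (y - 1): quotient is y^2 + 2y - 24.
Factor the quadratic: (y - 4)(y + 6)
Result: (y - 1)(y - 4)(y + 6)


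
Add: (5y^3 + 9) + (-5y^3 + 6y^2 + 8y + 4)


Align terms by degree and add:
  5y^3 + 9
  -5y^3 + 6y^2 + 8y + 4
= 6y^2 + 8y + 13


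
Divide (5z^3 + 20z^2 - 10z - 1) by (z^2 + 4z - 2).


(5z^3 + 20z^2 - 10z - 1) / (z^2 + 4z - 2)
Step 1: 5z * (z^2 + 4z - 2) = 5z^3 + 20z^2 - 10z; subtract.
Step 2: 0 * (z^2 + 4z - 2) = 0; subtract.
Quotient: 5z, Remainder: -1


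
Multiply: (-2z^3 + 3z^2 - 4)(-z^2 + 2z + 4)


Distribute each term of the first polynomial:
  (-2z^3)(-z^2 + 2z + 4) = 2z^5 - 4z^4 - 8z^3
  (3z^2)(-z^2 + 2z + 4) = -3z^4 + 6z^3 + 12z^2
  (-4)(-z^2 + 2z + 4) = 4z^2 - 8z - 16
Sum: 2z^5 - 7z^4 - 2z^3 + 16z^2 - 8z - 16


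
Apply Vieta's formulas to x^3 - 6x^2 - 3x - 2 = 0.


Monic cubic x^3+bx^2+cx+d=0: sum=-b, pairwise sum=c, product=-d.
b=-6, c=-3, d=-2
r1+r2+r3 = 6
r1r2+r1r3+r2r3 = -3
r1r2r3 = 2


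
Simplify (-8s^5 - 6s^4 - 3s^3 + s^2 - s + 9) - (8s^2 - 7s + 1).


Distribute the minus sign:
  (-8s^5 - 6s^4 - 3s^3 + s^2 - s + 9)
- (8s^2 - 7s + 1)
Negate second polynomial: -8s^2 + 7s - 1
Add: -8s^5 - 6s^4 - 3s^3 - 7s^2 + 6s + 8


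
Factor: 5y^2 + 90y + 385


Roots satisfy r1 + r2 = -b/a = -18 and r1*r2 = c/a = 77.
So r1 = -7, r2 = -11.
5y^2 + 90y + 385 = 5(y - r1)(y - r2) = 5(y + 7)(y + 11)


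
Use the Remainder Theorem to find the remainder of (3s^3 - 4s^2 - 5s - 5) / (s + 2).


By the Remainder Theorem, the remainder equals p(-2):
  3*(-2)^3 = -24
  -4*(-2)^2 = -16
  -5*(-2)^1 = 10
  constant: -5
Sum: -24 - 16 + 10 - 5 = -35


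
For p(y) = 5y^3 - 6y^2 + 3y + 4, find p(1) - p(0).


p(1) = 6
p(0) = 4
p(1) - p(0) = 6 - 4 = 2


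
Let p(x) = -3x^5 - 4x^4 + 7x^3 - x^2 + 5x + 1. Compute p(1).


Using direct substitution:
  -3 * (1)^5 = -3
  -4 * (1)^4 = -4
  7 * (1)^3 = 7
  -1 * (1)^2 = -1
  5 * (1)^1 = 5
  constant: 1
Sum = -3 - 4 + 7 - 1 + 5 + 1 = 5


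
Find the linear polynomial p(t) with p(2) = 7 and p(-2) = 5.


p(t) = mt + b. Using p(2)=7, p(-2)=5:
m = (7 - 5)/(2 + 2) = 2/4 = 1/2
b = 7 - m*(2) = 7 - 1 = 6
p(t) = (1/2)t + 6


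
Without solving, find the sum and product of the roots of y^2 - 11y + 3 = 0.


For ay^2+by+c=0: sum = -b/a, product = c/a.
a=1, b=-11, c=3
Sum = -(-11)/1 = 11
Product = (3)/1 = 3


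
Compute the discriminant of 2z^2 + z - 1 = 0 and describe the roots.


D = b^2 - 4ac = (1)^2 - 4(2)(-1) = 1 + 8 = 9
Since D > 0: two distinct rational roots


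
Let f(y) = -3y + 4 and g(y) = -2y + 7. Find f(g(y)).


Substitute g(y) into f:
f(g(y)) = -3*(-2y + 7) + 4
Expand and combine: 6y - 17


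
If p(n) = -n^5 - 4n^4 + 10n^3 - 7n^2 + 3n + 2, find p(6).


Using direct substitution:
  -1 * (6)^5 = -7776
  -4 * (6)^4 = -5184
  10 * (6)^3 = 2160
  -7 * (6)^2 = -252
  3 * (6)^1 = 18
  constant: 2
Sum = -7776 - 5184 + 2160 - 252 + 18 + 2 = -11032


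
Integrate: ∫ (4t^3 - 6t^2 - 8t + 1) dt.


Reverse power rule on each term:
  ∫ 4t^3 dt = t^4
  ∫ -6t^2 dt = -2t^3
  ∫ -8t dt = -4t^2
  ∫ 1 dt = t
F(t) = t^4 - 2t^3 - 4t^2 + t + C


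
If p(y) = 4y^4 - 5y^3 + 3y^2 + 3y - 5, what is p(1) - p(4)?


p(1) = 0
p(4) = 759
p(1) - p(4) = 0 - 759 = -759


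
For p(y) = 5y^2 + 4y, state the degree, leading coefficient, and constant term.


Highest power of y is 2, with coefficient 5. Constant term is 0.
Degree = 2, leading coefficient = 5, constant term = 0


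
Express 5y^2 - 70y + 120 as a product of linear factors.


Roots satisfy r1 + r2 = -b/a = 14 and r1*r2 = c/a = 24.
So r1 = 2, r2 = 12.
5y^2 - 70y + 120 = 5(y - r1)(y - r2) = 5(y - 2)(y - 12)


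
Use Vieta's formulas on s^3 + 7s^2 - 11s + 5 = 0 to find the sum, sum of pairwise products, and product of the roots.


Monic cubic s^3+bs^2+cs+d=0: sum=-b, pairwise sum=c, product=-d.
b=7, c=-11, d=5
r1+r2+r3 = -7
r1r2+r1r3+r2r3 = -11
r1r2r3 = -5


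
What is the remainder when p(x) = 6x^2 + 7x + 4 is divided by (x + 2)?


By the Remainder Theorem, the remainder equals p(-2):
  6*(-2)^2 = 24
  7*(-2)^1 = -14
  constant: 4
Sum: 24 - 14 + 4 = 14


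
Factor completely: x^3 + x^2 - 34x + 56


Try integer roots (divisors of 56). x=4: p(4)=0.
Divide out (x - 4): quotient is x^2 + 5x - 14.
Factor the quadratic: (x + 7)(x - 2)
Result: (x - 4)(x + 7)(x - 2)


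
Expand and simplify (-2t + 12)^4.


Expand (-2t + 12)^4 by repeated multiplication:
  (-2t + 12)^2 = 4t^2 - 48t + 144
  (-2t + 12)^3 = -8t^3 + 144t^2 - 864t + 1728
= 16t^4 - 384t^3 + 3456t^2 - 13824t + 20736


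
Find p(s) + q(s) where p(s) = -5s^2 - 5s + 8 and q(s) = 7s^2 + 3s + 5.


Align terms by degree and add:
  -5s^2 - 5s + 8
+ 7s^2 + 3s + 5
= 2s^2 - 2s + 13


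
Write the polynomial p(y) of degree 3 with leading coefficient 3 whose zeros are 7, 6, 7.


p(y) = 3(y - 7)(y - 6)(y - 7)
Expand: 3y^3 - 60y^2 + 399y - 882


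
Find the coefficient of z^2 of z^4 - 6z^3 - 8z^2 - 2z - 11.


Read off the coefficient of z^2: -8


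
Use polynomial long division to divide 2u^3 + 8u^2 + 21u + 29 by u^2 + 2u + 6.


(2u^3 + 8u^2 + 21u + 29) / (u^2 + 2u + 6)
Step 1: 2u * (u^2 + 2u + 6) = 2u^3 + 4u^2 + 12u; subtract.
Step 2: 4 * (u^2 + 2u + 6) = 4u^2 + 8u + 24; subtract.
Quotient: 2u + 4, Remainder: u + 5


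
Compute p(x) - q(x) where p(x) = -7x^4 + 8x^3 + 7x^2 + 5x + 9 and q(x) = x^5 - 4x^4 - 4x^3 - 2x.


Distribute the minus sign:
  (-7x^4 + 8x^3 + 7x^2 + 5x + 9)
- (x^5 - 4x^4 - 4x^3 - 2x)
Negate second polynomial: -x^5 + 4x^4 + 4x^3 + 2x
Add: -x^5 - 3x^4 + 12x^3 + 7x^2 + 7x + 9


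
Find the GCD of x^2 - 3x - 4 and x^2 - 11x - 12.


Factor each:
  x^2 - 3x - 4 = (x + 1)(x - 4)
  x^2 - 11x - 12 = (x + 1)(x - 12)
Common monic factor: x + 1


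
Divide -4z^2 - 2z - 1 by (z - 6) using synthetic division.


Synthetic division with c = 6. Coefficients: -4, -2, -1
Bring down -4.
  -4 * 6 = -24; -24 - 2 = -26
  -26 * 6 = -156; -156 - 1 = -157
Quotient: -4z - 26, Remainder: -157


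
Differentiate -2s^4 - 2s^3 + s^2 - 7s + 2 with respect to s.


Apply the power rule term by term:
  d/ds(-2s^4) = -8s^3
  d/ds(-2s^3) = -6s^2
  d/ds(s^2) = 2s
  d/ds(-7s) = -7
  d/ds(2) = 0
p'(s) = -8s^3 - 6s^2 + 2s - 7


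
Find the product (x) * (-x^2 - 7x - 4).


Distribute each term of the first polynomial:
  (x)(-x^2 - 7x - 4) = -x^3 - 7x^2 - 4x
Sum: -x^3 - 7x^2 - 4x


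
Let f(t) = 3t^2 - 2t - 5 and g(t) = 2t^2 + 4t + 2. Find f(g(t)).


Substitute g(t) into f:
f(g(t)) = 3*(2t^2 + 4t + 2)^2 + (-2)*(2t^2 + 4t + 2) + (-5)
(2t^2 + 4t + 2)^2 = 4t^4 + 16t^3 + 24t^2 + 16t + 4
Expand and combine: 12t^4 + 48t^3 + 68t^2 + 40t + 3


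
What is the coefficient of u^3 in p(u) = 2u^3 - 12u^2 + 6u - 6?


Read off the coefficient of u^3: 2


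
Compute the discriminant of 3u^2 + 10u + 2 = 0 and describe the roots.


D = b^2 - 4ac = (10)^2 - 4(3)(2) = 100 - 24 = 76
Since D > 0: two distinct irrational roots


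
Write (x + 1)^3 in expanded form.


Expand (x + 1)^3 by repeated multiplication:
  (x + 1)^2 = x^2 + 2x + 1
= x^3 + 3x^2 + 3x + 1


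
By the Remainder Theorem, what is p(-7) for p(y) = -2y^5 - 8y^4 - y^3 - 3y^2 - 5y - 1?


By the Remainder Theorem, the remainder equals p(-7):
  -2*(-7)^5 = 33614
  -8*(-7)^4 = -19208
  -1*(-7)^3 = 343
  -3*(-7)^2 = -147
  -5*(-7)^1 = 35
  constant: -1
Sum: 33614 - 19208 + 343 - 147 + 35 - 1 = 14636


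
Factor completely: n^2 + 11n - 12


Roots satisfy r1 + r2 = -b/a = -11 and r1*r2 = c/a = -12.
So r1 = -12, r2 = 1.
n^2 + 11n - 12 = (n - r1)(n - r2) = (n + 12)(n - 1)


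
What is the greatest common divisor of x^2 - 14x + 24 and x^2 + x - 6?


Factor each:
  x^2 - 14x + 24 = (x - 2)(x - 12)
  x^2 + x - 6 = (x - 2)(x + 3)
Common monic factor: x - 2


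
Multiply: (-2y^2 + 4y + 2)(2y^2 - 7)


Distribute each term of the first polynomial:
  (-2y^2)(2y^2 - 7) = -4y^4 + 14y^2
  (4y)(2y^2 - 7) = 8y^3 - 28y
  (2)(2y^2 - 7) = 4y^2 - 14
Sum: -4y^4 + 8y^3 + 18y^2 - 28y - 14


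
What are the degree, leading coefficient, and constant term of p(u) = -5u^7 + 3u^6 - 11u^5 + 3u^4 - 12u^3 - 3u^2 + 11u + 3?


Highest power of u is 7, with coefficient -5. Constant term is 3.
Degree = 7, leading coefficient = -5, constant term = 3


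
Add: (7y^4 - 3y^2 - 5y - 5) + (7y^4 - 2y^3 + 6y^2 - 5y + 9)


Align terms by degree and add:
  7y^4 - 3y^2 - 5y - 5
+ 7y^4 - 2y^3 + 6y^2 - 5y + 9
= 14y^4 - 2y^3 + 3y^2 - 10y + 4


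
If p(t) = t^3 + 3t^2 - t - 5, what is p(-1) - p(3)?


p(-1) = -2
p(3) = 46
p(-1) - p(3) = -2 - 46 = -48


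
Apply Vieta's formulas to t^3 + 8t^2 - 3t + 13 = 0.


Monic cubic t^3+bt^2+ct+d=0: sum=-b, pairwise sum=c, product=-d.
b=8, c=-3, d=13
r1+r2+r3 = -8
r1r2+r1r3+r2r3 = -3
r1r2r3 = -13


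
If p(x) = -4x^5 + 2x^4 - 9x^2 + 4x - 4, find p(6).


Using direct substitution:
  -4 * (6)^5 = -31104
  2 * (6)^4 = 2592
  0 * (6)^3 = 0
  -9 * (6)^2 = -324
  4 * (6)^1 = 24
  constant: -4
Sum = -31104 + 2592 + 0 - 324 + 24 - 4 = -28816


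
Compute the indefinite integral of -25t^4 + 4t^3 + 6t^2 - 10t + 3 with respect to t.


Reverse power rule on each term:
  ∫ -25t^4 dt = -5t^5
  ∫ 4t^3 dt = t^4
  ∫ 6t^2 dt = 2t^3
  ∫ -10t dt = -5t^2
  ∫ 3 dt = 3t
F(t) = -5t^5 + t^4 + 2t^3 - 5t^2 + 3t + C


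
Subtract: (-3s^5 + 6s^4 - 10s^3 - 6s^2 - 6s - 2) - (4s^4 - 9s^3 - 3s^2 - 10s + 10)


Distribute the minus sign:
  (-3s^5 + 6s^4 - 10s^3 - 6s^2 - 6s - 2)
- (4s^4 - 9s^3 - 3s^2 - 10s + 10)
Negate second polynomial: -4s^4 + 9s^3 + 3s^2 + 10s - 10
Add: -3s^5 + 2s^4 - s^3 - 3s^2 + 4s - 12


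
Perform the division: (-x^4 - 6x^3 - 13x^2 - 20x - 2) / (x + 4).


(-x^4 - 6x^3 - 13x^2 - 20x - 2) / (x + 4)
Step 1: -x^3 * (x + 4) = -x^4 - 4x^3; subtract.
Step 2: -2x^2 * (x + 4) = -2x^3 - 8x^2; subtract.
Step 3: -5x * (x + 4) = -5x^2 - 20x; subtract.
Step 4: 0 * (x + 4) = 0; subtract.
Quotient: -x^3 - 2x^2 - 5x, Remainder: -2


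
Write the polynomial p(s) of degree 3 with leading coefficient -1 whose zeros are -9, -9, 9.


p(s) = -(s + 9)(s + 9)(s - 9)
Expand: -s^3 - 9s^2 + 81s + 729


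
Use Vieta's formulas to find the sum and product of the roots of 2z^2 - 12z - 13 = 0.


For az^2+bz+c=0: sum = -b/a, product = c/a.
a=2, b=-12, c=-13
Sum = -(-12)/2 = 6
Product = (-13)/2 = -13/2


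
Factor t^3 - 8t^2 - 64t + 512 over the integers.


Try integer roots (divisors of 512). t=-8: p(-8)=0.
Divide out (t + 8): quotient is t^2 - 16t + 64.
Factor the quadratic: (t - 8)(t - 8)
Result: (t + 8)(t - 8)(t - 8)


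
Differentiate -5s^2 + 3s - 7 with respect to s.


Apply the power rule term by term:
  d/ds(-5s^2) = -10s
  d/ds(3s) = 3
  d/ds(-7) = 0
p'(s) = -10s + 3


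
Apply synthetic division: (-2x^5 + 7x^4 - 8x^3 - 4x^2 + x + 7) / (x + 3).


Synthetic division with c = -3. Coefficients: -2, 7, -8, -4, 1, 7
Bring down -2.
  -2 * -3 = 6; 6 + 7 = 13
  13 * -3 = -39; -39 - 8 = -47
  -47 * -3 = 141; 141 - 4 = 137
  137 * -3 = -411; -411 + 1 = -410
  -410 * -3 = 1230; 1230 + 7 = 1237
Quotient: -2x^4 + 13x^3 - 47x^2 + 137x - 410, Remainder: 1237


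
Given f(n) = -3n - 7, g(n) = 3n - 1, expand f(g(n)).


Substitute g(n) into f:
f(g(n)) = -3*(3n - 1) + (-7)
Expand and combine: -9n - 4


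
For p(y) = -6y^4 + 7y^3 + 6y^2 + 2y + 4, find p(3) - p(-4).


p(3) = -233
p(-4) = -1892
p(3) - p(-4) = -233 + 1892 = 1659


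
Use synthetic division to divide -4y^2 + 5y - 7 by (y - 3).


Synthetic division with c = 3. Coefficients: -4, 5, -7
Bring down -4.
  -4 * 3 = -12; -12 + 5 = -7
  -7 * 3 = -21; -21 - 7 = -28
Quotient: -4y - 7, Remainder: -28


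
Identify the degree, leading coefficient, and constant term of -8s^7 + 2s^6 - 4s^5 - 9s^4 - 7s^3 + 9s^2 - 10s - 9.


Highest power of s is 7, with coefficient -8. Constant term is -9.
Degree = 7, leading coefficient = -8, constant term = -9


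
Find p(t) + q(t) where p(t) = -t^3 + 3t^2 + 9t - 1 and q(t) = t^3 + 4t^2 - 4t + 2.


Align terms by degree and add:
  -t^3 + 3t^2 + 9t - 1
+ t^3 + 4t^2 - 4t + 2
= 7t^2 + 5t + 1


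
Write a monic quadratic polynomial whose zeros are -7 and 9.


p(u) = (u + 7)(u - 9)
Expand: u^2 - 2u - 63


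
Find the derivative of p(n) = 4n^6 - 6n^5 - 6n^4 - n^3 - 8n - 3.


Apply the power rule term by term:
  d/dn(4n^6) = 24n^5
  d/dn(-6n^5) = -30n^4
  d/dn(-6n^4) = -24n^3
  d/dn(-n^3) = -3n^2
  d/dn(-8n) = -8
  d/dn(-3) = 0
p'(n) = 24n^5 - 30n^4 - 24n^3 - 3n^2 - 8


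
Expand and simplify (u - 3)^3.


Expand (u - 3)^3 by repeated multiplication:
  (u - 3)^2 = u^2 - 6u + 9
= u^3 - 9u^2 + 27u - 27


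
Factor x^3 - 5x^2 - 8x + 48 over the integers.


Try integer roots (divisors of 48). x=4: p(4)=0.
Divide out (x - 4): quotient is x^2 - x - 12.
Factor the quadratic: (x - 4)(x + 3)
Result: (x - 4)(x - 4)(x + 3)


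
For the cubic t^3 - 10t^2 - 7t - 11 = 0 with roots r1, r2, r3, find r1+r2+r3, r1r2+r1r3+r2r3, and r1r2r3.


Monic cubic t^3+bt^2+ct+d=0: sum=-b, pairwise sum=c, product=-d.
b=-10, c=-7, d=-11
r1+r2+r3 = 10
r1r2+r1r3+r2r3 = -7
r1r2r3 = 11


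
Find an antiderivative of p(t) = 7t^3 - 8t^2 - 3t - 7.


Reverse power rule on each term:
  ∫ 7t^3 dt = (7/4)t^4
  ∫ -8t^2 dt = -(8/3)t^3
  ∫ -3t dt = -(3/2)t^2
  ∫ -7 dt = -7t
F(t) = (7/4)t^4 - (8/3)t^3 - (3/2)t^2 - 7t + C


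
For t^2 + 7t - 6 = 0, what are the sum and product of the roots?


For at^2+bt+c=0: sum = -b/a, product = c/a.
a=1, b=7, c=-6
Sum = -(7)/1 = -7
Product = (-6)/1 = -6


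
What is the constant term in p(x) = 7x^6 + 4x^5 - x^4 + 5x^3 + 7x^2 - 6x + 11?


Read off the constant term: 11


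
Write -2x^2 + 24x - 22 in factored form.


Roots satisfy r1 + r2 = -b/a = 12 and r1*r2 = c/a = 11.
So r1 = 1, r2 = 11.
-2x^2 + 24x - 22 = -2(x - r1)(x - r2) = -2(x - 1)(x - 11)


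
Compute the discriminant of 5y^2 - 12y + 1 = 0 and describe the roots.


D = b^2 - 4ac = (-12)^2 - 4(5)(1) = 144 - 20 = 124
Since D > 0: two distinct irrational roots


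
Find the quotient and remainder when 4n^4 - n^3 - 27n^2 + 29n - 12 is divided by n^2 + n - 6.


(4n^4 - n^3 - 27n^2 + 29n - 12) / (n^2 + n - 6)
Step 1: 4n^2 * (n^2 + n - 6) = 4n^4 + 4n^3 - 24n^2; subtract.
Step 2: -5n * (n^2 + n - 6) = -5n^3 - 5n^2 + 30n; subtract.
Step 3: 2 * (n^2 + n - 6) = 2n^2 + 2n - 12; subtract.
Quotient: 4n^2 - 5n + 2, Remainder: -3n


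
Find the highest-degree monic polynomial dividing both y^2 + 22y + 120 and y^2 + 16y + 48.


Factor each:
  y^2 + 22y + 120 = (y + 12)(y + 10)
  y^2 + 16y + 48 = (y + 12)(y + 4)
Common monic factor: y + 12


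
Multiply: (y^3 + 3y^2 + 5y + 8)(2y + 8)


Distribute each term of the first polynomial:
  (y^3)(2y + 8) = 2y^4 + 8y^3
  (3y^2)(2y + 8) = 6y^3 + 24y^2
  (5y)(2y + 8) = 10y^2 + 40y
  (8)(2y + 8) = 16y + 64
Sum: 2y^4 + 14y^3 + 34y^2 + 56y + 64


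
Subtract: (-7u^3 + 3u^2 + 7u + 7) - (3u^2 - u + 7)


Distribute the minus sign:
  (-7u^3 + 3u^2 + 7u + 7)
- (3u^2 - u + 7)
Negate second polynomial: -3u^2 + u - 7
Add: -7u^3 + 8u


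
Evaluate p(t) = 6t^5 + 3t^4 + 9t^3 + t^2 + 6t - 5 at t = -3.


Using direct substitution:
  6 * (-3)^5 = -1458
  3 * (-3)^4 = 243
  9 * (-3)^3 = -243
  1 * (-3)^2 = 9
  6 * (-3)^1 = -18
  constant: -5
Sum = -1458 + 243 - 243 + 9 - 18 - 5 = -1472


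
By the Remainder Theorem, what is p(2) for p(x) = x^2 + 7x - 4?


By the Remainder Theorem, the remainder equals p(2):
  1*(2)^2 = 4
  7*(2)^1 = 14
  constant: -4
Sum: 4 + 14 - 4 = 14


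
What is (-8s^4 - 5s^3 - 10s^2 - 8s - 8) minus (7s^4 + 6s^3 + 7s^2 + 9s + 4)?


Distribute the minus sign:
  (-8s^4 - 5s^3 - 10s^2 - 8s - 8)
- (7s^4 + 6s^3 + 7s^2 + 9s + 4)
Negate second polynomial: -7s^4 - 6s^3 - 7s^2 - 9s - 4
Add: -15s^4 - 11s^3 - 17s^2 - 17s - 12


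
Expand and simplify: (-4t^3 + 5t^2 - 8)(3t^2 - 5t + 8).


Distribute each term of the first polynomial:
  (-4t^3)(3t^2 - 5t + 8) = -12t^5 + 20t^4 - 32t^3
  (5t^2)(3t^2 - 5t + 8) = 15t^4 - 25t^3 + 40t^2
  (-8)(3t^2 - 5t + 8) = -24t^2 + 40t - 64
Sum: -12t^5 + 35t^4 - 57t^3 + 16t^2 + 40t - 64


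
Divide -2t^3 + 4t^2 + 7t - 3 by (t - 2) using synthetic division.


Synthetic division with c = 2. Coefficients: -2, 4, 7, -3
Bring down -2.
  -2 * 2 = -4; -4 + 4 = 0
  0 * 2 = 0; 0 + 7 = 7
  7 * 2 = 14; 14 - 3 = 11
Quotient: -2t^2 + 7, Remainder: 11


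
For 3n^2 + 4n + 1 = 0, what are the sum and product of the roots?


For an^2+bn+c=0: sum = -b/a, product = c/a.
a=3, b=4, c=1
Sum = -(4)/3 = -4/3
Product = (1)/3 = 1/3


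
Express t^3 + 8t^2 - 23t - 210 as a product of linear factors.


Try integer roots (divisors of -210). t=5: p(5)=0.
Divide out (t - 5): quotient is t^2 + 13t + 42.
Factor the quadratic: (t + 6)(t + 7)
Result: (t - 5)(t + 6)(t + 7)


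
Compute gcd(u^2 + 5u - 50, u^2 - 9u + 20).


Factor each:
  u^2 + 5u - 50 = (u - 5)(u + 10)
  u^2 - 9u + 20 = (u - 5)(u - 4)
Common monic factor: u - 5


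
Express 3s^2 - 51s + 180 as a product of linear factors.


Roots satisfy r1 + r2 = -b/a = 17 and r1*r2 = c/a = 60.
So r1 = 12, r2 = 5.
3s^2 - 51s + 180 = 3(s - r1)(s - r2) = 3(s - 12)(s - 5)


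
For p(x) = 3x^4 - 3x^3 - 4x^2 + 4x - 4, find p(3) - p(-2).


p(3) = 134
p(-2) = 44
p(3) - p(-2) = 134 - 44 = 90


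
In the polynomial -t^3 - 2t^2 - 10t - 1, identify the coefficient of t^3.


Read off the coefficient of t^3: -1


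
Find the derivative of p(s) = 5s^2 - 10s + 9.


Apply the power rule term by term:
  d/ds(5s^2) = 10s
  d/ds(-10s) = -10
  d/ds(9) = 0
p'(s) = 10s - 10


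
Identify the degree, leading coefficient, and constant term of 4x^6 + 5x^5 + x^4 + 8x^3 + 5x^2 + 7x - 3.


Highest power of x is 6, with coefficient 4. Constant term is -3.
Degree = 6, leading coefficient = 4, constant term = -3


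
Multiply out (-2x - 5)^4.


Expand (-2x - 5)^4 by repeated multiplication:
  (-2x - 5)^2 = 4x^2 + 20x + 25
  (-2x - 5)^3 = -8x^3 - 60x^2 - 150x - 125
= 16x^4 + 160x^3 + 600x^2 + 1000x + 625


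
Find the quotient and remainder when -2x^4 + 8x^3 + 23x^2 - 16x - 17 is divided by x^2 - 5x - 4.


(-2x^4 + 8x^3 + 23x^2 - 16x - 17) / (x^2 - 5x - 4)
Step 1: -2x^2 * (x^2 - 5x - 4) = -2x^4 + 10x^3 + 8x^2; subtract.
Step 2: -2x * (x^2 - 5x - 4) = -2x^3 + 10x^2 + 8x; subtract.
Step 3: 5 * (x^2 - 5x - 4) = 5x^2 - 25x - 20; subtract.
Quotient: -2x^2 - 2x + 5, Remainder: x + 3


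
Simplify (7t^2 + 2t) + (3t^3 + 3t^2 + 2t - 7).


Align terms by degree and add:
  7t^2 + 2t
+ 3t^3 + 3t^2 + 2t - 7
= 3t^3 + 10t^2 + 4t - 7


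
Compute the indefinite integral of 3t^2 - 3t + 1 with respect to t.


Reverse power rule on each term:
  ∫ 3t^2 dt = t^3
  ∫ -3t dt = -(3/2)t^2
  ∫ 1 dt = t
F(t) = t^3 - (3/2)t^2 + t + C


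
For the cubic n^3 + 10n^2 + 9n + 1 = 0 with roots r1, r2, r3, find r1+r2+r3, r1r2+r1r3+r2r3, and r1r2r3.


Monic cubic n^3+bn^2+cn+d=0: sum=-b, pairwise sum=c, product=-d.
b=10, c=9, d=1
r1+r2+r3 = -10
r1r2+r1r3+r2r3 = 9
r1r2r3 = -1


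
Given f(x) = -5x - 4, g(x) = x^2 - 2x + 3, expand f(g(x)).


Substitute g(x) into f:
f(g(x)) = -5*(x^2 - 2x + 3) + (-4)
Expand and combine: -5x^2 + 10x - 19


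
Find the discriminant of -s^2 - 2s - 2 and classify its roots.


D = b^2 - 4ac = (-2)^2 - 4(-1)(-2) = 4 - 8 = -4
Since D < 0: two complex conjugate roots (no real roots)


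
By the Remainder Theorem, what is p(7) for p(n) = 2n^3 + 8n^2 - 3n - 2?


By the Remainder Theorem, the remainder equals p(7):
  2*(7)^3 = 686
  8*(7)^2 = 392
  -3*(7)^1 = -21
  constant: -2
Sum: 686 + 392 - 21 - 2 = 1055


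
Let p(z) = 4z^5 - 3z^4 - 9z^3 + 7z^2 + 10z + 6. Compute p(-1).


Using direct substitution:
  4 * (-1)^5 = -4
  -3 * (-1)^4 = -3
  -9 * (-1)^3 = 9
  7 * (-1)^2 = 7
  10 * (-1)^1 = -10
  constant: 6
Sum = -4 - 3 + 9 + 7 - 10 + 6 = 5


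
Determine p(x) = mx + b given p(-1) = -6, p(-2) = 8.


p(x) = mx + b. Using p(-1)=-6, p(-2)=8:
m = (-6 - 8)/(-1 + 2) = -14/1 = -14
b = -6 - m*(-1) = -6 - 14 = -20
p(x) = -14x - 20


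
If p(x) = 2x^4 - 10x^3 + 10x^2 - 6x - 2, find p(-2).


Using direct substitution:
  2 * (-2)^4 = 32
  -10 * (-2)^3 = 80
  10 * (-2)^2 = 40
  -6 * (-2)^1 = 12
  constant: -2
Sum = 32 + 80 + 40 + 12 - 2 = 162


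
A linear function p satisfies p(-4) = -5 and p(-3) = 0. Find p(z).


p(z) = mz + b. Using p(-4)=-5, p(-3)=0:
m = (-5)/(-4 + 3) = -5/-1 = 5
b = -5 - m*(-4) = -5 + 20 = 15
p(z) = 5z + 15


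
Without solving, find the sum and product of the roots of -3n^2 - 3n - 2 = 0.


For an^2+bn+c=0: sum = -b/a, product = c/a.
a=-3, b=-3, c=-2
Sum = -(-3)/-3 = -1
Product = (-2)/-3 = 2/3


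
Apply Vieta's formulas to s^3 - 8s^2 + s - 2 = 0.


Monic cubic s^3+bs^2+cs+d=0: sum=-b, pairwise sum=c, product=-d.
b=-8, c=1, d=-2
r1+r2+r3 = 8
r1r2+r1r3+r2r3 = 1
r1r2r3 = 2


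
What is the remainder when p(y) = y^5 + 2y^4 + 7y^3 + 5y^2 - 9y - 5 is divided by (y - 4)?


By the Remainder Theorem, the remainder equals p(4):
  1*(4)^5 = 1024
  2*(4)^4 = 512
  7*(4)^3 = 448
  5*(4)^2 = 80
  -9*(4)^1 = -36
  constant: -5
Sum: 1024 + 512 + 448 + 80 - 36 - 5 = 2023


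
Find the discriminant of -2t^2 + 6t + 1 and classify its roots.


D = b^2 - 4ac = (6)^2 - 4(-2)(1) = 36 + 8 = 44
Since D > 0: two distinct irrational roots


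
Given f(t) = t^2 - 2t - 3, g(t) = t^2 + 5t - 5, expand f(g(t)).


Substitute g(t) into f:
f(g(t)) = 1*(t^2 + 5t - 5)^2 + (-2)*(t^2 + 5t - 5) + (-3)
(t^2 + 5t - 5)^2 = t^4 + 10t^3 + 15t^2 - 50t + 25
Expand and combine: t^4 + 10t^3 + 13t^2 - 60t + 32


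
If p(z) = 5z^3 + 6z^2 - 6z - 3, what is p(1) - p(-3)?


p(1) = 2
p(-3) = -66
p(1) - p(-3) = 2 + 66 = 68


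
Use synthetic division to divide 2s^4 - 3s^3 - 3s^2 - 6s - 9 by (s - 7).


Synthetic division with c = 7. Coefficients: 2, -3, -3, -6, -9
Bring down 2.
  2 * 7 = 14; 14 - 3 = 11
  11 * 7 = 77; 77 - 3 = 74
  74 * 7 = 518; 518 - 6 = 512
  512 * 7 = 3584; 3584 - 9 = 3575
Quotient: 2s^3 + 11s^2 + 74s + 512, Remainder: 3575


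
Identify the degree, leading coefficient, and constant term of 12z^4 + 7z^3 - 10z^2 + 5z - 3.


Highest power of z is 4, with coefficient 12. Constant term is -3.
Degree = 4, leading coefficient = 12, constant term = -3


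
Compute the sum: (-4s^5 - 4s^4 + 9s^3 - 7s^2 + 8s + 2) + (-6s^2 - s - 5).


Align terms by degree and add:
  -4s^5 - 4s^4 + 9s^3 - 7s^2 + 8s + 2
  -6s^2 - s - 5
= -4s^5 - 4s^4 + 9s^3 - 13s^2 + 7s - 3


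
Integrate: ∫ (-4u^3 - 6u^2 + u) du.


Reverse power rule on each term:
  ∫ -4u^3 du = -u^4
  ∫ -6u^2 du = -2u^3
  ∫ u du = (1/2)u^2
F(u) = -u^4 - 2u^3 + (1/2)u^2 + C


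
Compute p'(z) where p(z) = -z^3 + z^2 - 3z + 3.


Apply the power rule term by term:
  d/dz(-z^3) = -3z^2
  d/dz(z^2) = 2z
  d/dz(-3z) = -3
  d/dz(3) = 0
p'(z) = -3z^2 + 2z - 3


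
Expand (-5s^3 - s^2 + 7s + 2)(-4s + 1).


Distribute each term of the first polynomial:
  (-5s^3)(-4s + 1) = 20s^4 - 5s^3
  (-s^2)(-4s + 1) = 4s^3 - s^2
  (7s)(-4s + 1) = -28s^2 + 7s
  (2)(-4s + 1) = -8s + 2
Sum: 20s^4 - s^3 - 29s^2 - s + 2


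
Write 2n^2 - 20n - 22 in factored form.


Roots satisfy r1 + r2 = -b/a = 10 and r1*r2 = c/a = -11.
So r1 = -1, r2 = 11.
2n^2 - 20n - 22 = 2(n - r1)(n - r2) = 2(n + 1)(n - 11)


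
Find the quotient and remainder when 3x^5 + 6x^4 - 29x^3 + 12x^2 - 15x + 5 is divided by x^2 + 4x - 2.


(3x^5 + 6x^4 - 29x^3 + 12x^2 - 15x + 5) / (x^2 + 4x - 2)
Step 1: 3x^3 * (x^2 + 4x - 2) = 3x^5 + 12x^4 - 6x^3; subtract.
Step 2: -6x^2 * (x^2 + 4x - 2) = -6x^4 - 24x^3 + 12x^2; subtract.
Step 3: x * (x^2 + 4x - 2) = x^3 + 4x^2 - 2x; subtract.
Step 4: -4 * (x^2 + 4x - 2) = -4x^2 - 16x + 8; subtract.
Quotient: 3x^3 - 6x^2 + x - 4, Remainder: 3x - 3


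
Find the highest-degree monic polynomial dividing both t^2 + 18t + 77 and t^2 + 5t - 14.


Factor each:
  t^2 + 18t + 77 = (t + 7)(t + 11)
  t^2 + 5t - 14 = (t + 7)(t - 2)
Common monic factor: t + 7


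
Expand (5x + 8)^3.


Expand (5x + 8)^3 by repeated multiplication:
  (5x + 8)^2 = 25x^2 + 80x + 64
= 125x^3 + 600x^2 + 960x + 512


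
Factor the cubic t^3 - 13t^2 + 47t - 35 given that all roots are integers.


Try integer roots (divisors of -35). t=5: p(5)=0.
Divide out (t - 5): quotient is t^2 - 8t + 7.
Factor the quadratic: (t - 1)(t - 7)
Result: (t - 5)(t - 1)(t - 7)


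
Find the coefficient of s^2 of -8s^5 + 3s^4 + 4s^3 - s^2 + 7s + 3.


Read off the coefficient of s^2: -1


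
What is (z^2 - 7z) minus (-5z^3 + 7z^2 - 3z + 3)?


Distribute the minus sign:
  (z^2 - 7z)
- (-5z^3 + 7z^2 - 3z + 3)
Negate second polynomial: 5z^3 - 7z^2 + 3z - 3
Add: 5z^3 - 6z^2 - 4z - 3


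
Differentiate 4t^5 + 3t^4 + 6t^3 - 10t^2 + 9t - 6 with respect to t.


Apply the power rule term by term:
  d/dt(4t^5) = 20t^4
  d/dt(3t^4) = 12t^3
  d/dt(6t^3) = 18t^2
  d/dt(-10t^2) = -20t
  d/dt(9t) = 9
  d/dt(-6) = 0
p'(t) = 20t^4 + 12t^3 + 18t^2 - 20t + 9


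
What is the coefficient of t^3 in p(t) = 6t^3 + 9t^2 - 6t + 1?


Read off the coefficient of t^3: 6


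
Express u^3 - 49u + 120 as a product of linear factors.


Try integer roots (divisors of 120). u=-8: p(-8)=0.
Divide out (u + 8): quotient is u^2 - 8u + 15.
Factor the quadratic: (u - 5)(u - 3)
Result: (u + 8)(u - 5)(u - 3)


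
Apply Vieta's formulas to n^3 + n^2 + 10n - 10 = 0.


Monic cubic n^3+bn^2+cn+d=0: sum=-b, pairwise sum=c, product=-d.
b=1, c=10, d=-10
r1+r2+r3 = -1
r1r2+r1r3+r2r3 = 10
r1r2r3 = 10


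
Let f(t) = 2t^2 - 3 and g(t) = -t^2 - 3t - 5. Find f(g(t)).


Substitute g(t) into f:
f(g(t)) = 2*(-t^2 - 3t - 5)^2 + (-3)
(-t^2 - 3t - 5)^2 = t^4 + 6t^3 + 19t^2 + 30t + 25
Expand and combine: 2t^4 + 12t^3 + 38t^2 + 60t + 47


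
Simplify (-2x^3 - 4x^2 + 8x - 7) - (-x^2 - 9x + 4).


Distribute the minus sign:
  (-2x^3 - 4x^2 + 8x - 7)
- (-x^2 - 9x + 4)
Negate second polynomial: x^2 + 9x - 4
Add: -2x^3 - 3x^2 + 17x - 11


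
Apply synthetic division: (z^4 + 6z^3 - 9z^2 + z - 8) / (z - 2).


Synthetic division with c = 2. Coefficients: 1, 6, -9, 1, -8
Bring down 1.
  1 * 2 = 2; 2 + 6 = 8
  8 * 2 = 16; 16 - 9 = 7
  7 * 2 = 14; 14 + 1 = 15
  15 * 2 = 30; 30 - 8 = 22
Quotient: z^3 + 8z^2 + 7z + 15, Remainder: 22


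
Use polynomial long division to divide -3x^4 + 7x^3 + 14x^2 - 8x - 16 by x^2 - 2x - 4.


(-3x^4 + 7x^3 + 14x^2 - 8x - 16) / (x^2 - 2x - 4)
Step 1: -3x^2 * (x^2 - 2x - 4) = -3x^4 + 6x^3 + 12x^2; subtract.
Step 2: x * (x^2 - 2x - 4) = x^3 - 2x^2 - 4x; subtract.
Step 3: 4 * (x^2 - 2x - 4) = 4x^2 - 8x - 16; subtract.
Quotient: -3x^2 + x + 4, Remainder: 4x


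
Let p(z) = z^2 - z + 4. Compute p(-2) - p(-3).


p(-2) = 10
p(-3) = 16
p(-2) - p(-3) = 10 - 16 = -6


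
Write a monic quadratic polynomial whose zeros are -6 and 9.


p(s) = (s + 6)(s - 9)
Expand: s^2 - 3s - 54


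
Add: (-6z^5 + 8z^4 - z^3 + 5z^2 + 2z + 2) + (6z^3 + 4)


Align terms by degree and add:
  -6z^5 + 8z^4 - z^3 + 5z^2 + 2z + 2
+ 6z^3 + 4
= -6z^5 + 8z^4 + 5z^3 + 5z^2 + 2z + 6


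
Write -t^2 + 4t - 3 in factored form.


Roots satisfy r1 + r2 = -b/a = 4 and r1*r2 = c/a = 3.
So r1 = 1, r2 = 3.
-t^2 + 4t - 3 = -(t - r1)(t - r2) = -(t - 1)(t - 3)


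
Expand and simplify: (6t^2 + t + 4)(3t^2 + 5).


Distribute each term of the first polynomial:
  (6t^2)(3t^2 + 5) = 18t^4 + 30t^2
  (t)(3t^2 + 5) = 3t^3 + 5t
  (4)(3t^2 + 5) = 12t^2 + 20
Sum: 18t^4 + 3t^3 + 42t^2 + 5t + 20


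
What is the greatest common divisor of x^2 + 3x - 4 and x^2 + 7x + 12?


Factor each:
  x^2 + 3x - 4 = (x + 4)(x - 1)
  x^2 + 7x + 12 = (x + 4)(x + 3)
Common monic factor: x + 4


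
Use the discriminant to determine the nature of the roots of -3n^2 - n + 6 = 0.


D = b^2 - 4ac = (-1)^2 - 4(-3)(6) = 1 + 72 = 73
Since D > 0: two distinct irrational roots


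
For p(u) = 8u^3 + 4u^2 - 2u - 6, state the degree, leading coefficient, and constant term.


Highest power of u is 3, with coefficient 8. Constant term is -6.
Degree = 3, leading coefficient = 8, constant term = -6


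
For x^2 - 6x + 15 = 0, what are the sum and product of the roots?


For ax^2+bx+c=0: sum = -b/a, product = c/a.
a=1, b=-6, c=15
Sum = -(-6)/1 = 6
Product = (15)/1 = 15


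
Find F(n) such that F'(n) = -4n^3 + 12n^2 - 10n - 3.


Reverse power rule on each term:
  ∫ -4n^3 dn = -n^4
  ∫ 12n^2 dn = 4n^3
  ∫ -10n dn = -5n^2
  ∫ -3 dn = -3n
F(n) = -n^4 + 4n^3 - 5n^2 - 3n + C


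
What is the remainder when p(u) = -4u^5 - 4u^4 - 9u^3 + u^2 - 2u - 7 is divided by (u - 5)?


By the Remainder Theorem, the remainder equals p(5):
  -4*(5)^5 = -12500
  -4*(5)^4 = -2500
  -9*(5)^3 = -1125
  1*(5)^2 = 25
  -2*(5)^1 = -10
  constant: -7
Sum: -12500 - 2500 - 1125 + 25 - 10 - 7 = -16117


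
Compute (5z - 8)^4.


Expand (5z - 8)^4 by repeated multiplication:
  (5z - 8)^2 = 25z^2 - 80z + 64
  (5z - 8)^3 = 125z^3 - 600z^2 + 960z - 512
= 625z^4 - 4000z^3 + 9600z^2 - 10240z + 4096


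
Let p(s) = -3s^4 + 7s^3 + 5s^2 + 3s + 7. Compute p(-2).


Using direct substitution:
  -3 * (-2)^4 = -48
  7 * (-2)^3 = -56
  5 * (-2)^2 = 20
  3 * (-2)^1 = -6
  constant: 7
Sum = -48 - 56 + 20 - 6 + 7 = -83


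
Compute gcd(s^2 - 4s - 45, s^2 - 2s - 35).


Factor each:
  s^2 - 4s - 45 = (s + 5)(s - 9)
  s^2 - 2s - 35 = (s + 5)(s - 7)
Common monic factor: s + 5


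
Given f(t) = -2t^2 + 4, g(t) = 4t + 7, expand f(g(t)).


Substitute g(t) into f:
f(g(t)) = -2*(4t + 7)^2 + 4
(4t + 7)^2 = 16t^2 + 56t + 49
Expand and combine: -32t^2 - 112t - 94


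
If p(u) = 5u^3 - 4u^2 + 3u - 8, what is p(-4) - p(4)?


p(-4) = -404
p(4) = 260
p(-4) - p(4) = -404 - 260 = -664


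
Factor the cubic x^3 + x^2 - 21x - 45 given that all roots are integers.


Try integer roots (divisors of -45). x=-3: p(-3)=0.
Divide out (x + 3): quotient is x^2 - 2x - 15.
Factor the quadratic: (x + 3)(x - 5)
Result: (x + 3)(x + 3)(x - 5)


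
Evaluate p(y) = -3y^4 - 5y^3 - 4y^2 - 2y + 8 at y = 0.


Using direct substitution:
  -3 * (0)^4 = 0
  -5 * (0)^3 = 0
  -4 * (0)^2 = 0
  -2 * (0)^1 = 0
  constant: 8
Sum = 0 + 0 + 0 + 0 + 8 = 8


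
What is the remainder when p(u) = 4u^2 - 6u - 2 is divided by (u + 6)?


By the Remainder Theorem, the remainder equals p(-6):
  4*(-6)^2 = 144
  -6*(-6)^1 = 36
  constant: -2
Sum: 144 + 36 - 2 = 178


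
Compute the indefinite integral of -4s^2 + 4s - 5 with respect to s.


Reverse power rule on each term:
  ∫ -4s^2 ds = -(4/3)s^3
  ∫ 4s ds = 2s^2
  ∫ -5 ds = -5s
F(s) = -(4/3)s^3 + 2s^2 - 5s + C


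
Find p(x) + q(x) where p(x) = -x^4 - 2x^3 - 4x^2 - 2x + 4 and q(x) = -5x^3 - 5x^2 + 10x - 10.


Align terms by degree and add:
  -x^4 - 2x^3 - 4x^2 - 2x + 4
  -5x^3 - 5x^2 + 10x - 10
= -x^4 - 7x^3 - 9x^2 + 8x - 6


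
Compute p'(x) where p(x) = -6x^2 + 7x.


Apply the power rule term by term:
  d/dx(-6x^2) = -12x
  d/dx(7x) = 7
p'(x) = -12x + 7


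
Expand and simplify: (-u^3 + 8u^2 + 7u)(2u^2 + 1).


Distribute each term of the first polynomial:
  (-u^3)(2u^2 + 1) = -2u^5 - u^3
  (8u^2)(2u^2 + 1) = 16u^4 + 8u^2
  (7u)(2u^2 + 1) = 14u^3 + 7u
Sum: -2u^5 + 16u^4 + 13u^3 + 8u^2 + 7u


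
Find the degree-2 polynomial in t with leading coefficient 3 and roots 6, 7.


p(t) = 3(t - 6)(t - 7)
Expand: 3t^2 - 39t + 126


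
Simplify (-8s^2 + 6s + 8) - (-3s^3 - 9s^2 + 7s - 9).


Distribute the minus sign:
  (-8s^2 + 6s + 8)
- (-3s^3 - 9s^2 + 7s - 9)
Negate second polynomial: 3s^3 + 9s^2 - 7s + 9
Add: 3s^3 + s^2 - s + 17


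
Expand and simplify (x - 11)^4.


Expand (x - 11)^4 by repeated multiplication:
  (x - 11)^2 = x^2 - 22x + 121
  (x - 11)^3 = x^3 - 33x^2 + 363x - 1331
= x^4 - 44x^3 + 726x^2 - 5324x + 14641


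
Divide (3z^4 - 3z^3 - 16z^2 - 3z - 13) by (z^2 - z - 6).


(3z^4 - 3z^3 - 16z^2 - 3z - 13) / (z^2 - z - 6)
Step 1: 3z^2 * (z^2 - z - 6) = 3z^4 - 3z^3 - 18z^2; subtract.
Step 2: 0 * (z^2 - z - 6) = 0; subtract.
Step 3: 2 * (z^2 - z - 6) = 2z^2 - 2z - 12; subtract.
Quotient: 3z^2 + 2, Remainder: -z - 1
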